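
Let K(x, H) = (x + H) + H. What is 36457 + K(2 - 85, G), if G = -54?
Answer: 36266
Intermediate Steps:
K(x, H) = x + 2*H (K(x, H) = (H + x) + H = x + 2*H)
36457 + K(2 - 85, G) = 36457 + ((2 - 85) + 2*(-54)) = 36457 + (-83 - 108) = 36457 - 191 = 36266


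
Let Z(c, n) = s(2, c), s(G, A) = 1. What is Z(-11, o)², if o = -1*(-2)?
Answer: 1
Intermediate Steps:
o = 2
Z(c, n) = 1
Z(-11, o)² = 1² = 1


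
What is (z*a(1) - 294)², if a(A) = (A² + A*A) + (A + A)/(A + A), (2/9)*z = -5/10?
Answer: 1447209/16 ≈ 90451.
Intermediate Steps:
z = -9/4 (z = 9*(-5/10)/2 = 9*(-5*⅒)/2 = (9/2)*(-½) = -9/4 ≈ -2.2500)
a(A) = 1 + 2*A² (a(A) = (A² + A²) + (2*A)/((2*A)) = 2*A² + (2*A)*(1/(2*A)) = 2*A² + 1 = 1 + 2*A²)
(z*a(1) - 294)² = (-9*(1 + 2*1²)/4 - 294)² = (-9*(1 + 2*1)/4 - 294)² = (-9*(1 + 2)/4 - 294)² = (-9/4*3 - 294)² = (-27/4 - 294)² = (-1203/4)² = 1447209/16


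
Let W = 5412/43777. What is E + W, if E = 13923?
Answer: 609512583/43777 ≈ 13923.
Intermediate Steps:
W = 5412/43777 (W = 5412*(1/43777) = 5412/43777 ≈ 0.12363)
E + W = 13923 + 5412/43777 = 609512583/43777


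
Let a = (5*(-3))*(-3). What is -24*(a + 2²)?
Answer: -1176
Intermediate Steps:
a = 45 (a = -15*(-3) = 45)
-24*(a + 2²) = -24*(45 + 2²) = -24*(45 + 4) = -24*49 = -1176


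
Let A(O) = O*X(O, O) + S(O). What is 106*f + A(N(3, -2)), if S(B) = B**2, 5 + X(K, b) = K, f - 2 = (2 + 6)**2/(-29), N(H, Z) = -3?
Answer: 321/29 ≈ 11.069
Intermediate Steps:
f = -6/29 (f = 2 + (2 + 6)**2/(-29) = 2 + 8**2*(-1/29) = 2 + 64*(-1/29) = 2 - 64/29 = -6/29 ≈ -0.20690)
X(K, b) = -5 + K
A(O) = O**2 + O*(-5 + O) (A(O) = O*(-5 + O) + O**2 = O**2 + O*(-5 + O))
106*f + A(N(3, -2)) = 106*(-6/29) - 3*(-5 + 2*(-3)) = -636/29 - 3*(-5 - 6) = -636/29 - 3*(-11) = -636/29 + 33 = 321/29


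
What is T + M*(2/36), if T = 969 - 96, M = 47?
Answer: 15761/18 ≈ 875.61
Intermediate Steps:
T = 873
T + M*(2/36) = 873 + 47*(2/36) = 873 + 47*(2*(1/36)) = 873 + 47*(1/18) = 873 + 47/18 = 15761/18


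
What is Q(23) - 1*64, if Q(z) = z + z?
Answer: -18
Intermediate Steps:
Q(z) = 2*z
Q(23) - 1*64 = 2*23 - 1*64 = 46 - 64 = -18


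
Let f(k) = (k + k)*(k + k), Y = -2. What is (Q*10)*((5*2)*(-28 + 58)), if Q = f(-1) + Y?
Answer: 6000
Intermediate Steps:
f(k) = 4*k² (f(k) = (2*k)*(2*k) = 4*k²)
Q = 2 (Q = 4*(-1)² - 2 = 4*1 - 2 = 4 - 2 = 2)
(Q*10)*((5*2)*(-28 + 58)) = (2*10)*((5*2)*(-28 + 58)) = 20*(10*30) = 20*300 = 6000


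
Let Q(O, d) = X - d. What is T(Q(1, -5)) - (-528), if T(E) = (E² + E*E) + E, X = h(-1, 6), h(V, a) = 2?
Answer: 633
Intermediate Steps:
X = 2
Q(O, d) = 2 - d
T(E) = E + 2*E² (T(E) = (E² + E²) + E = 2*E² + E = E + 2*E²)
T(Q(1, -5)) - (-528) = (2 - 1*(-5))*(1 + 2*(2 - 1*(-5))) - (-528) = (2 + 5)*(1 + 2*(2 + 5)) - 48*(-11) = 7*(1 + 2*7) + 528 = 7*(1 + 14) + 528 = 7*15 + 528 = 105 + 528 = 633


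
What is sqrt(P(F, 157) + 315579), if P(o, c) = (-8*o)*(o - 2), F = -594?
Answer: I*sqrt(2516613) ≈ 1586.4*I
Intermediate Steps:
P(o, c) = -8*o*(-2 + o) (P(o, c) = (-8*o)*(-2 + o) = -8*o*(-2 + o))
sqrt(P(F, 157) + 315579) = sqrt(8*(-594)*(2 - 1*(-594)) + 315579) = sqrt(8*(-594)*(2 + 594) + 315579) = sqrt(8*(-594)*596 + 315579) = sqrt(-2832192 + 315579) = sqrt(-2516613) = I*sqrt(2516613)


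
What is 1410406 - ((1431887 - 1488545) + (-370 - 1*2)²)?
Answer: 1328680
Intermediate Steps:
1410406 - ((1431887 - 1488545) + (-370 - 1*2)²) = 1410406 - (-56658 + (-370 - 2)²) = 1410406 - (-56658 + (-372)²) = 1410406 - (-56658 + 138384) = 1410406 - 1*81726 = 1410406 - 81726 = 1328680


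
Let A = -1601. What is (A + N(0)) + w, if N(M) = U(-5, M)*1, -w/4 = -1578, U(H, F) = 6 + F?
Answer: 4717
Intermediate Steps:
w = 6312 (w = -4*(-1578) = 6312)
N(M) = 6 + M (N(M) = (6 + M)*1 = 6 + M)
(A + N(0)) + w = (-1601 + (6 + 0)) + 6312 = (-1601 + 6) + 6312 = -1595 + 6312 = 4717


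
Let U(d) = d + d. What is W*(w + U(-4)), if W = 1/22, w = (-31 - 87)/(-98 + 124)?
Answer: -163/286 ≈ -0.56993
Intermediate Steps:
U(d) = 2*d
w = -59/13 (w = -118/26 = -118*1/26 = -59/13 ≈ -4.5385)
W = 1/22 ≈ 0.045455
W*(w + U(-4)) = (-59/13 + 2*(-4))/22 = (-59/13 - 8)/22 = (1/22)*(-163/13) = -163/286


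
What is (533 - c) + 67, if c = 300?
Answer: 300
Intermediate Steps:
(533 - c) + 67 = (533 - 1*300) + 67 = (533 - 300) + 67 = 233 + 67 = 300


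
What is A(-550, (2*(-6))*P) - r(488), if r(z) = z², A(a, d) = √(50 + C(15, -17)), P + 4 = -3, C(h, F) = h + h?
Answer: -238144 + 4*√5 ≈ -2.3814e+5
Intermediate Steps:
C(h, F) = 2*h
P = -7 (P = -4 - 3 = -7)
A(a, d) = 4*√5 (A(a, d) = √(50 + 2*15) = √(50 + 30) = √80 = 4*√5)
A(-550, (2*(-6))*P) - r(488) = 4*√5 - 1*488² = 4*√5 - 1*238144 = 4*√5 - 238144 = -238144 + 4*√5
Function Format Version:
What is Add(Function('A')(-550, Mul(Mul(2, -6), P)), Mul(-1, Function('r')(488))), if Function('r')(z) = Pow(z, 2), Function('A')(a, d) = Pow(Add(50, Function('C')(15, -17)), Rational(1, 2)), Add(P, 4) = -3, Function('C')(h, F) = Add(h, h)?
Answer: Add(-238144, Mul(4, Pow(5, Rational(1, 2)))) ≈ -2.3814e+5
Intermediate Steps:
Function('C')(h, F) = Mul(2, h)
P = -7 (P = Add(-4, -3) = -7)
Function('A')(a, d) = Mul(4, Pow(5, Rational(1, 2))) (Function('A')(a, d) = Pow(Add(50, Mul(2, 15)), Rational(1, 2)) = Pow(Add(50, 30), Rational(1, 2)) = Pow(80, Rational(1, 2)) = Mul(4, Pow(5, Rational(1, 2))))
Add(Function('A')(-550, Mul(Mul(2, -6), P)), Mul(-1, Function('r')(488))) = Add(Mul(4, Pow(5, Rational(1, 2))), Mul(-1, Pow(488, 2))) = Add(Mul(4, Pow(5, Rational(1, 2))), Mul(-1, 238144)) = Add(Mul(4, Pow(5, Rational(1, 2))), -238144) = Add(-238144, Mul(4, Pow(5, Rational(1, 2))))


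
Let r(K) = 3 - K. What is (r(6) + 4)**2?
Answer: 1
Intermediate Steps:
(r(6) + 4)**2 = ((3 - 1*6) + 4)**2 = ((3 - 6) + 4)**2 = (-3 + 4)**2 = 1**2 = 1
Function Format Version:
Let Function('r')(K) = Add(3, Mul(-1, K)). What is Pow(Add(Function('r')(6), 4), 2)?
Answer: 1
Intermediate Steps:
Pow(Add(Function('r')(6), 4), 2) = Pow(Add(Add(3, Mul(-1, 6)), 4), 2) = Pow(Add(Add(3, -6), 4), 2) = Pow(Add(-3, 4), 2) = Pow(1, 2) = 1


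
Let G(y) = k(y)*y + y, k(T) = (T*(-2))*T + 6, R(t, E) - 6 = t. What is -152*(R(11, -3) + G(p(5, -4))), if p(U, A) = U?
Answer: 30096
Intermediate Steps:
R(t, E) = 6 + t
k(T) = 6 - 2*T² (k(T) = (-2*T)*T + 6 = -2*T² + 6 = 6 - 2*T²)
G(y) = y + y*(6 - 2*y²) (G(y) = (6 - 2*y²)*y + y = y*(6 - 2*y²) + y = y + y*(6 - 2*y²))
-152*(R(11, -3) + G(p(5, -4))) = -152*((6 + 11) + 5*(7 - 2*5²)) = -152*(17 + 5*(7 - 2*25)) = -152*(17 + 5*(7 - 50)) = -152*(17 + 5*(-43)) = -152*(17 - 215) = -152*(-198) = 30096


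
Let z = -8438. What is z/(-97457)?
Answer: 8438/97457 ≈ 0.086582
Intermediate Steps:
z/(-97457) = -8438/(-97457) = -8438*(-1/97457) = 8438/97457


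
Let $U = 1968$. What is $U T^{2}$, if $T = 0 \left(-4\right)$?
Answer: $0$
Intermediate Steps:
$T = 0$
$U T^{2} = 1968 \cdot 0^{2} = 1968 \cdot 0 = 0$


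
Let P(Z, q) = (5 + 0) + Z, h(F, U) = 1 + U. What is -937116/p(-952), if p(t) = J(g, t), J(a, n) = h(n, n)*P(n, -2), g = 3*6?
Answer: -312372/300199 ≈ -1.0406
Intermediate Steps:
g = 18
P(Z, q) = 5 + Z
J(a, n) = (1 + n)*(5 + n)
p(t) = (1 + t)*(5 + t)
-937116/p(-952) = -937116*1/((1 - 952)*(5 - 952)) = -937116/((-951*(-947))) = -937116/900597 = -937116*1/900597 = -312372/300199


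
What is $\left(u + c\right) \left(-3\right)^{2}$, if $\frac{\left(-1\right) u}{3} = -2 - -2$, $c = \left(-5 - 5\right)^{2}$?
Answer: $900$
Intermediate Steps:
$c = 100$ ($c = \left(-10\right)^{2} = 100$)
$u = 0$ ($u = - 3 \left(-2 - -2\right) = - 3 \left(-2 + 2\right) = \left(-3\right) 0 = 0$)
$\left(u + c\right) \left(-3\right)^{2} = \left(0 + 100\right) \left(-3\right)^{2} = 100 \cdot 9 = 900$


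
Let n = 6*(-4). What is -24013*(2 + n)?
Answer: 528286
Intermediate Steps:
n = -24
-24013*(2 + n) = -24013*(2 - 24) = -24013*(-22) = 528286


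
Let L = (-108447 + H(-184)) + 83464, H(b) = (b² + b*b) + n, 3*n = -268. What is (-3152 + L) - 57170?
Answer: -53047/3 ≈ -17682.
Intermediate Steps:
n = -268/3 (n = (⅓)*(-268) = -268/3 ≈ -89.333)
H(b) = -268/3 + 2*b² (H(b) = (b² + b*b) - 268/3 = (b² + b²) - 268/3 = 2*b² - 268/3 = -268/3 + 2*b²)
L = 127919/3 (L = (-108447 + (-268/3 + 2*(-184)²)) + 83464 = (-108447 + (-268/3 + 2*33856)) + 83464 = (-108447 + (-268/3 + 67712)) + 83464 = (-108447 + 202868/3) + 83464 = -122473/3 + 83464 = 127919/3 ≈ 42640.)
(-3152 + L) - 57170 = (-3152 + 127919/3) - 57170 = 118463/3 - 57170 = -53047/3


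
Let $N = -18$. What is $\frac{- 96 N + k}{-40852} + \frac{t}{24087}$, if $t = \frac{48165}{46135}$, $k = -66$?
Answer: $- \frac{1255058563}{30882270742} \approx -0.04064$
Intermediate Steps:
$t = \frac{9633}{9227}$ ($t = 48165 \cdot \frac{1}{46135} = \frac{9633}{9227} \approx 1.044$)
$\frac{- 96 N + k}{-40852} + \frac{t}{24087} = \frac{\left(-96\right) \left(-18\right) - 66}{-40852} + \frac{9633}{9227 \cdot 24087} = \left(1728 - 66\right) \left(- \frac{1}{40852}\right) + \frac{9633}{9227} \cdot \frac{1}{24087} = 1662 \left(- \frac{1}{40852}\right) + \frac{3211}{74083583} = - \frac{831}{20426} + \frac{3211}{74083583} = - \frac{1255058563}{30882270742}$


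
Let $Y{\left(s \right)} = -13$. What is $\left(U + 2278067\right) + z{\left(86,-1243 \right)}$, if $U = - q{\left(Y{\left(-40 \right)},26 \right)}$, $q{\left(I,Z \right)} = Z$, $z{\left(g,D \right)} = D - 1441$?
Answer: $2275357$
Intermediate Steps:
$z{\left(g,D \right)} = -1441 + D$
$U = -26$ ($U = \left(-1\right) 26 = -26$)
$\left(U + 2278067\right) + z{\left(86,-1243 \right)} = \left(-26 + 2278067\right) - 2684 = 2278041 - 2684 = 2275357$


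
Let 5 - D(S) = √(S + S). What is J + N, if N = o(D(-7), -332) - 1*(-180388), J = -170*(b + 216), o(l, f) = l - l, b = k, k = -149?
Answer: 168998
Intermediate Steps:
b = -149
D(S) = 5 - √2*√S (D(S) = 5 - √(S + S) = 5 - √(2*S) = 5 - √2*√S)
o(l, f) = 0
J = -11390 (J = -170*(-149 + 216) = -170*67 = -11390)
N = 180388 (N = 0 - 1*(-180388) = 0 + 180388 = 180388)
J + N = -11390 + 180388 = 168998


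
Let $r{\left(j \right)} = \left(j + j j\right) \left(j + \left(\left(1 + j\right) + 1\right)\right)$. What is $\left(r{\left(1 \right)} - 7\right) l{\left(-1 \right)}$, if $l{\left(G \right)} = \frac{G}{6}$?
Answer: $- \frac{1}{6} \approx -0.16667$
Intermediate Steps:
$l{\left(G \right)} = \frac{G}{6}$ ($l{\left(G \right)} = G \frac{1}{6} = \frac{G}{6}$)
$r{\left(j \right)} = \left(2 + 2 j\right) \left(j + j^{2}\right)$ ($r{\left(j \right)} = \left(j + j^{2}\right) \left(j + \left(2 + j\right)\right) = \left(j + j^{2}\right) \left(2 + 2 j\right) = \left(2 + 2 j\right) \left(j + j^{2}\right)$)
$\left(r{\left(1 \right)} - 7\right) l{\left(-1 \right)} = \left(2 \cdot 1 \left(1 + 1^{2} + 2 \cdot 1\right) - 7\right) \frac{1}{6} \left(-1\right) = \left(2 \cdot 1 \left(1 + 1 + 2\right) - 7\right) \left(- \frac{1}{6}\right) = \left(2 \cdot 1 \cdot 4 - 7\right) \left(- \frac{1}{6}\right) = \left(8 - 7\right) \left(- \frac{1}{6}\right) = 1 \left(- \frac{1}{6}\right) = - \frac{1}{6}$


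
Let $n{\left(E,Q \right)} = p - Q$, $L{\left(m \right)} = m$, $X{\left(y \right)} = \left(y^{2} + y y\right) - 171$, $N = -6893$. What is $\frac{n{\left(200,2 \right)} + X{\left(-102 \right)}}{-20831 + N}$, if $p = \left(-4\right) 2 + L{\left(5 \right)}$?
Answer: $- \frac{5158}{6931} \approx -0.74419$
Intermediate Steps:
$X{\left(y \right)} = -171 + 2 y^{2}$ ($X{\left(y \right)} = \left(y^{2} + y^{2}\right) - 171 = 2 y^{2} - 171 = -171 + 2 y^{2}$)
$p = -3$ ($p = \left(-4\right) 2 + 5 = -8 + 5 = -3$)
$n{\left(E,Q \right)} = -3 - Q$
$\frac{n{\left(200,2 \right)} + X{\left(-102 \right)}}{-20831 + N} = \frac{\left(-3 - 2\right) - \left(171 - 2 \left(-102\right)^{2}\right)}{-20831 - 6893} = \frac{\left(-3 - 2\right) + \left(-171 + 2 \cdot 10404\right)}{-27724} = \left(-5 + \left(-171 + 20808\right)\right) \left(- \frac{1}{27724}\right) = \left(-5 + 20637\right) \left(- \frac{1}{27724}\right) = 20632 \left(- \frac{1}{27724}\right) = - \frac{5158}{6931}$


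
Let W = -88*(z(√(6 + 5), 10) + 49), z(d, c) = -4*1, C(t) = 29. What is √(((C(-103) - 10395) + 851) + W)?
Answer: 35*I*√11 ≈ 116.08*I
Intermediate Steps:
z(d, c) = -4
W = -3960 (W = -88*(-4 + 49) = -88*45 = -3960)
√(((C(-103) - 10395) + 851) + W) = √(((29 - 10395) + 851) - 3960) = √((-10366 + 851) - 3960) = √(-9515 - 3960) = √(-13475) = 35*I*√11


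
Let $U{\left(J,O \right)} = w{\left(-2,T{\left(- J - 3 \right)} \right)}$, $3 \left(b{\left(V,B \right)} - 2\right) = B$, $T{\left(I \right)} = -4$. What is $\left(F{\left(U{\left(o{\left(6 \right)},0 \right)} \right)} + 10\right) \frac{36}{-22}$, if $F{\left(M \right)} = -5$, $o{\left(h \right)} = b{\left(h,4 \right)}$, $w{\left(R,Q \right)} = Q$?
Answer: $- \frac{90}{11} \approx -8.1818$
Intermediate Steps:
$b{\left(V,B \right)} = 2 + \frac{B}{3}$
$o{\left(h \right)} = \frac{10}{3}$ ($o{\left(h \right)} = 2 + \frac{1}{3} \cdot 4 = 2 + \frac{4}{3} = \frac{10}{3}$)
$U{\left(J,O \right)} = -4$
$\left(F{\left(U{\left(o{\left(6 \right)},0 \right)} \right)} + 10\right) \frac{36}{-22} = \left(-5 + 10\right) \frac{36}{-22} = 5 \cdot 36 \left(- \frac{1}{22}\right) = 5 \left(- \frac{18}{11}\right) = - \frac{90}{11}$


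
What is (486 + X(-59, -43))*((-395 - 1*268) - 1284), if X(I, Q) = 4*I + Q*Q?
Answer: -4086753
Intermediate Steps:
X(I, Q) = Q**2 + 4*I (X(I, Q) = 4*I + Q**2 = Q**2 + 4*I)
(486 + X(-59, -43))*((-395 - 1*268) - 1284) = (486 + ((-43)**2 + 4*(-59)))*((-395 - 1*268) - 1284) = (486 + (1849 - 236))*((-395 - 268) - 1284) = (486 + 1613)*(-663 - 1284) = 2099*(-1947) = -4086753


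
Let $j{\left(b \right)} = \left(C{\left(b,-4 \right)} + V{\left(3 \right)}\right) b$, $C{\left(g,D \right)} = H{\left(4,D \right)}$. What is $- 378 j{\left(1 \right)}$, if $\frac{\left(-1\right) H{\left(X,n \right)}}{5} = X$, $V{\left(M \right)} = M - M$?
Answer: $7560$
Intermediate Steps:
$V{\left(M \right)} = 0$
$H{\left(X,n \right)} = - 5 X$
$C{\left(g,D \right)} = -20$ ($C{\left(g,D \right)} = \left(-5\right) 4 = -20$)
$j{\left(b \right)} = - 20 b$ ($j{\left(b \right)} = \left(-20 + 0\right) b = - 20 b$)
$- 378 j{\left(1 \right)} = - 378 \left(\left(-20\right) 1\right) = \left(-378\right) \left(-20\right) = 7560$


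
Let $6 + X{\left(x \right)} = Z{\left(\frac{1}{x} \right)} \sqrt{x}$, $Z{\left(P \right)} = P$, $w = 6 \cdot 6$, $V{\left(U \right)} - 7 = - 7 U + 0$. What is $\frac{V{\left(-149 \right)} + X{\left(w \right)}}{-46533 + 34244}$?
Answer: $- \frac{6265}{73734} \approx -0.084968$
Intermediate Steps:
$V{\left(U \right)} = 7 - 7 U$ ($V{\left(U \right)} = 7 + \left(- 7 U + 0\right) = 7 - 7 U$)
$w = 36$
$X{\left(x \right)} = -6 + \frac{1}{\sqrt{x}}$ ($X{\left(x \right)} = -6 + \frac{\sqrt{x}}{x} = -6 + \frac{1}{\sqrt{x}}$)
$\frac{V{\left(-149 \right)} + X{\left(w \right)}}{-46533 + 34244} = \frac{\left(7 - -1043\right) - \left(6 - \frac{1}{\sqrt{36}}\right)}{-46533 + 34244} = \frac{\left(7 + 1043\right) + \left(-6 + \frac{1}{6}\right)}{-12289} = \left(1050 - \frac{35}{6}\right) \left(- \frac{1}{12289}\right) = \frac{6265}{6} \left(- \frac{1}{12289}\right) = - \frac{6265}{73734}$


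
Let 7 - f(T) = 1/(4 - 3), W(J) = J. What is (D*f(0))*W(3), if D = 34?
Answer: 612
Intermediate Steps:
f(T) = 6 (f(T) = 7 - 1/(4 - 3) = 7 - 1/1 = 7 - 1*1 = 7 - 1 = 6)
(D*f(0))*W(3) = (34*6)*3 = 204*3 = 612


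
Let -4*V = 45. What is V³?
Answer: -91125/64 ≈ -1423.8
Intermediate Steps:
V = -45/4 (V = -¼*45 = -45/4 ≈ -11.250)
V³ = (-45/4)³ = -91125/64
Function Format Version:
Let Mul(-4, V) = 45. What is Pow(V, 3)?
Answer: Rational(-91125, 64) ≈ -1423.8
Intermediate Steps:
V = Rational(-45, 4) (V = Mul(Rational(-1, 4), 45) = Rational(-45, 4) ≈ -11.250)
Pow(V, 3) = Pow(Rational(-45, 4), 3) = Rational(-91125, 64)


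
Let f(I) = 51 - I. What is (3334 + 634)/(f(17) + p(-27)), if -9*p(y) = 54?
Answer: 992/7 ≈ 141.71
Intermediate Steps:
p(y) = -6 (p(y) = -⅑*54 = -6)
(3334 + 634)/(f(17) + p(-27)) = (3334 + 634)/((51 - 1*17) - 6) = 3968/((51 - 17) - 6) = 3968/(34 - 6) = 3968/28 = 3968*(1/28) = 992/7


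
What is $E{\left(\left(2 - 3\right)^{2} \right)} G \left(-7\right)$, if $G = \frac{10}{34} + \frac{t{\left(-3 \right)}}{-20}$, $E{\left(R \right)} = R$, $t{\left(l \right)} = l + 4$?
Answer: $- \frac{581}{340} \approx -1.7088$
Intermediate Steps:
$t{\left(l \right)} = 4 + l$
$G = \frac{83}{340}$ ($G = \frac{10}{34} + \frac{4 - 3}{-20} = 10 \cdot \frac{1}{34} + 1 \left(- \frac{1}{20}\right) = \frac{5}{17} - \frac{1}{20} = \frac{83}{340} \approx 0.24412$)
$E{\left(\left(2 - 3\right)^{2} \right)} G \left(-7\right) = \left(2 - 3\right)^{2} \cdot \frac{83}{340} \left(-7\right) = \left(-1\right)^{2} \cdot \frac{83}{340} \left(-7\right) = 1 \cdot \frac{83}{340} \left(-7\right) = \frac{83}{340} \left(-7\right) = - \frac{581}{340}$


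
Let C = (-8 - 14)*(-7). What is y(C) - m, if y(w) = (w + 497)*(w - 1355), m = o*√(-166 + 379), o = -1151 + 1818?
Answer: -781851 - 667*√213 ≈ -7.9159e+5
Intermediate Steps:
o = 667
m = 667*√213 (m = 667*√(-166 + 379) = 667*√213 ≈ 9734.5)
C = 154 (C = -22*(-7) = 154)
y(w) = (-1355 + w)*(497 + w) (y(w) = (497 + w)*(-1355 + w) = (-1355 + w)*(497 + w))
y(C) - m = (-673435 + 154² - 858*154) - 667*√213 = (-673435 + 23716 - 132132) - 667*√213 = -781851 - 667*√213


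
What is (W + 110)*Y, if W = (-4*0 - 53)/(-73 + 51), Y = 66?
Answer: 7419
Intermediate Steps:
W = 53/22 (W = (0 - 53)/(-22) = -53*(-1/22) = 53/22 ≈ 2.4091)
(W + 110)*Y = (53/22 + 110)*66 = (2473/22)*66 = 7419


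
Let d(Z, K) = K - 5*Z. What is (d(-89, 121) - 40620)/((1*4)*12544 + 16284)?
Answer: -20027/33230 ≈ -0.60268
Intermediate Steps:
(d(-89, 121) - 40620)/((1*4)*12544 + 16284) = ((121 - 5*(-89)) - 40620)/((1*4)*12544 + 16284) = ((121 + 445) - 40620)/(4*12544 + 16284) = (566 - 40620)/(50176 + 16284) = -40054/66460 = -40054*1/66460 = -20027/33230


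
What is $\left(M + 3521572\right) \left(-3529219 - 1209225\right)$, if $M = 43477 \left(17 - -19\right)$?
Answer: $-24103251586336$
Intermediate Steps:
$M = 1565172$ ($M = 43477 \left(17 + 19\right) = 43477 \cdot 36 = 1565172$)
$\left(M + 3521572\right) \left(-3529219 - 1209225\right) = \left(1565172 + 3521572\right) \left(-3529219 - 1209225\right) = 5086744 \left(-4738444\right) = -24103251586336$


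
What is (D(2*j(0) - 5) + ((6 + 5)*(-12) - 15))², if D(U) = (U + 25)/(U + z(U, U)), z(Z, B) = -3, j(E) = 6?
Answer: 19321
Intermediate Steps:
D(U) = (25 + U)/(-3 + U) (D(U) = (U + 25)/(U - 3) = (25 + U)/(-3 + U))
(D(2*j(0) - 5) + ((6 + 5)*(-12) - 15))² = ((25 + (2*6 - 5))/(-3 + (2*6 - 5)) + ((6 + 5)*(-12) - 15))² = ((25 + (12 - 5))/(-3 + (12 - 5)) + (11*(-12) - 15))² = ((25 + 7)/(-3 + 7) + (-132 - 15))² = (32/4 - 147)² = ((¼)*32 - 147)² = (8 - 147)² = (-139)² = 19321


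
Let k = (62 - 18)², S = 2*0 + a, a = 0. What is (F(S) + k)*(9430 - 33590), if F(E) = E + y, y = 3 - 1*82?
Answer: -44865120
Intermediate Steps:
y = -79 (y = 3 - 82 = -79)
S = 0 (S = 2*0 + 0 = 0 + 0 = 0)
k = 1936 (k = 44² = 1936)
F(E) = -79 + E (F(E) = E - 79 = -79 + E)
(F(S) + k)*(9430 - 33590) = ((-79 + 0) + 1936)*(9430 - 33590) = (-79 + 1936)*(-24160) = 1857*(-24160) = -44865120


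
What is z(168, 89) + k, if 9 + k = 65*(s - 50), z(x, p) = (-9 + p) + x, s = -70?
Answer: -7561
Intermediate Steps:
z(x, p) = -9 + p + x
k = -7809 (k = -9 + 65*(-70 - 50) = -9 + 65*(-120) = -9 - 7800 = -7809)
z(168, 89) + k = (-9 + 89 + 168) - 7809 = 248 - 7809 = -7561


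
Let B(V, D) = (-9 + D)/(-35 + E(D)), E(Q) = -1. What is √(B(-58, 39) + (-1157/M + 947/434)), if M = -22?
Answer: √11064074406/14322 ≈ 7.3444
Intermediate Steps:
B(V, D) = ¼ - D/36 (B(V, D) = (-9 + D)/(-35 - 1) = (-9 + D)/(-36) = (-9 + D)*(-1/36) = ¼ - D/36)
√(B(-58, 39) + (-1157/M + 947/434)) = √((¼ - 1/36*39) + (-1157/(-22) + 947/434)) = √((¼ - 13/12) + (-1157*(-1/22) + 947*(1/434))) = √(-⅚ + (1157/22 + 947/434)) = √(-⅚ + 130743/2387) = √(772523/14322) = √11064074406/14322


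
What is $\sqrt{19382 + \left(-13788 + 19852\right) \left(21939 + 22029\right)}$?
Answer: $\sqrt{266641334} \approx 16329.0$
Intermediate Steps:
$\sqrt{19382 + \left(-13788 + 19852\right) \left(21939 + 22029\right)} = \sqrt{19382 + 6064 \cdot 43968} = \sqrt{19382 + 266621952} = \sqrt{266641334}$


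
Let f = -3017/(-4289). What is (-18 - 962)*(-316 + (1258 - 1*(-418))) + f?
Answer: -5716376183/4289 ≈ -1.3328e+6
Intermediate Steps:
f = 3017/4289 (f = -3017*(-1/4289) = 3017/4289 ≈ 0.70343)
(-18 - 962)*(-316 + (1258 - 1*(-418))) + f = (-18 - 962)*(-316 + (1258 - 1*(-418))) + 3017/4289 = -980*(-316 + (1258 + 418)) + 3017/4289 = -980*(-316 + 1676) + 3017/4289 = -980*1360 + 3017/4289 = -1332800 + 3017/4289 = -5716376183/4289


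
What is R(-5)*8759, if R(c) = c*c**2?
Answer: -1094875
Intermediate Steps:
R(c) = c**3
R(-5)*8759 = (-5)**3*8759 = -125*8759 = -1094875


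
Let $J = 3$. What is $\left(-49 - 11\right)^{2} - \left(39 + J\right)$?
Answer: $3558$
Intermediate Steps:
$\left(-49 - 11\right)^{2} - \left(39 + J\right) = \left(-49 - 11\right)^{2} - \left(39 + 3\right) = \left(-60\right)^{2} - 42 = 3600 - 42 = 3558$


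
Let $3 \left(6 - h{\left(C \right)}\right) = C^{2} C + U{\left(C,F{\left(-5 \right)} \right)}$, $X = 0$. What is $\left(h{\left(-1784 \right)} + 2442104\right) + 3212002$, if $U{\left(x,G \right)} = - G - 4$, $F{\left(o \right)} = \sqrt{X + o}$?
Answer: $1898273548 + \frac{i \sqrt{5}}{3} \approx 1.8983 \cdot 10^{9} + 0.74536 i$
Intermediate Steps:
$F{\left(o \right)} = \sqrt{o}$ ($F{\left(o \right)} = \sqrt{0 + o} = \sqrt{o}$)
$U{\left(x,G \right)} = -4 - G$
$h{\left(C \right)} = \frac{22}{3} - \frac{C^{3}}{3} + \frac{i \sqrt{5}}{3}$ ($h{\left(C \right)} = 6 - \frac{C^{2} C - \left(4 + \sqrt{-5}\right)}{3} = 6 - \frac{C^{3} - \left(4 + i \sqrt{5}\right)}{3} = 6 - \frac{-4 + C^{3} - i \sqrt{5}}{3} = 6 + \left(\frac{4}{3} - \frac{C^{3}}{3} + \frac{i \sqrt{5}}{3}\right) = \frac{22}{3} - \frac{C^{3}}{3} + \frac{i \sqrt{5}}{3}$)
$\left(h{\left(-1784 \right)} + 2442104\right) + 3212002 = \left(\left(\frac{22}{3} - \frac{\left(-1784\right)^{3}}{3} + \frac{i \sqrt{5}}{3}\right) + 2442104\right) + 3212002 = \left(\left(\frac{22}{3} - - \frac{5677858304}{3} + \frac{i \sqrt{5}}{3}\right) + 2442104\right) + 3212002 = \left(\left(\frac{22}{3} + \frac{5677858304}{3} + \frac{i \sqrt{5}}{3}\right) + 2442104\right) + 3212002 = \left(\left(1892619442 + \frac{i \sqrt{5}}{3}\right) + 2442104\right) + 3212002 = \left(1895061546 + \frac{i \sqrt{5}}{3}\right) + 3212002 = 1898273548 + \frac{i \sqrt{5}}{3}$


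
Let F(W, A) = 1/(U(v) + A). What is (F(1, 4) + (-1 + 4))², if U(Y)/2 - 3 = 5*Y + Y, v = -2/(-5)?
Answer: 51529/5476 ≈ 9.4100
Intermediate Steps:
v = ⅖ (v = -2*(-⅕) = ⅖ ≈ 0.40000)
U(Y) = 6 + 12*Y (U(Y) = 6 + 2*(5*Y + Y) = 6 + 2*(6*Y) = 6 + 12*Y)
F(W, A) = 1/(54/5 + A) (F(W, A) = 1/((6 + 12*(⅖)) + A) = 1/((6 + 24/5) + A) = 1/(54/5 + A))
(F(1, 4) + (-1 + 4))² = (5/(54 + 5*4) + (-1 + 4))² = (5/(54 + 20) + 3)² = (5/74 + 3)² = (227/74)² = 51529/5476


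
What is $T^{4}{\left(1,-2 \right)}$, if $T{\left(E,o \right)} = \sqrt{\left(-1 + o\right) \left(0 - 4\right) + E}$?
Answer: $169$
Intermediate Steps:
$T{\left(E,o \right)} = \sqrt{4 + E - 4 o}$ ($T{\left(E,o \right)} = \sqrt{\left(-1 + o\right) \left(-4\right) + E} = \sqrt{\left(4 - 4 o\right) + E} = \sqrt{4 + E - 4 o}$)
$T^{4}{\left(1,-2 \right)} = \left(\sqrt{4 + 1 - -8}\right)^{4} = \left(\sqrt{4 + 1 + 8}\right)^{4} = \left(\sqrt{13}\right)^{4} = 169$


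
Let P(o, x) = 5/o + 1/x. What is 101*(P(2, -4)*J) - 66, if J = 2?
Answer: 777/2 ≈ 388.50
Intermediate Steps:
P(o, x) = 1/x + 5/o (P(o, x) = 5/o + 1/x = 1/x + 5/o)
101*(P(2, -4)*J) - 66 = 101*((1/(-4) + 5/2)*2) - 66 = 101*((-¼ + 5*(½))*2) - 66 = 101*((-¼ + 5/2)*2) - 66 = 101*((9/4)*2) - 66 = 101*(9/2) - 66 = 909/2 - 66 = 777/2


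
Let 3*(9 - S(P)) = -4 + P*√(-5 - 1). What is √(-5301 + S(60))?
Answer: 2*√(-11904 - 45*I*√6)/3 ≈ 0.33676 - 72.738*I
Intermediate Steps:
S(P) = 31/3 - I*P*√6/3 (S(P) = 9 - (-4 + P*√(-5 - 1))/3 = 9 - (-4 + P*√(-6))/3 = 9 - (-4 + P*(I*√6))/3 = 9 - (-4 + I*P*√6)/3 = 9 + (4/3 - I*P*√6/3) = 31/3 - I*P*√6/3)
√(-5301 + S(60)) = √(-5301 + (31/3 - ⅓*I*60*√6)) = √(-5301 + (31/3 - 20*I*√6)) = √(-15872/3 - 20*I*√6)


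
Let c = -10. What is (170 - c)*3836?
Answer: 690480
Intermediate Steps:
(170 - c)*3836 = (170 - 1*(-10))*3836 = (170 + 10)*3836 = 180*3836 = 690480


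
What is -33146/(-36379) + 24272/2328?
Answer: 120019372/10586289 ≈ 11.337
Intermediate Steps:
-33146/(-36379) + 24272/2328 = -33146*(-1/36379) + 24272*(1/2328) = 33146/36379 + 3034/291 = 120019372/10586289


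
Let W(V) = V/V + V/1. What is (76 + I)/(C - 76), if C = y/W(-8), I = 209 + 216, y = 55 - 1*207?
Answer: -3507/380 ≈ -9.2289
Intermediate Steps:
y = -152 (y = 55 - 207 = -152)
W(V) = 1 + V (W(V) = 1 + V*1 = 1 + V)
I = 425
C = 152/7 (C = -152/(1 - 8) = -152/(-7) = -152*(-1/7) = 152/7 ≈ 21.714)
(76 + I)/(C - 76) = (76 + 425)/(152/7 - 76) = 501/(-380/7) = 501*(-7/380) = -3507/380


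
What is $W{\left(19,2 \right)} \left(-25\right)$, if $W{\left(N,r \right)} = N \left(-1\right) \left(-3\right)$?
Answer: $-1425$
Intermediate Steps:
$W{\left(N,r \right)} = 3 N$ ($W{\left(N,r \right)} = - N \left(-3\right) = 3 N$)
$W{\left(19,2 \right)} \left(-25\right) = 3 \cdot 19 \left(-25\right) = 57 \left(-25\right) = -1425$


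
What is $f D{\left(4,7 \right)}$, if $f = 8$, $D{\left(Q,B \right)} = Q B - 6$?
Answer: $176$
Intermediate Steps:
$D{\left(Q,B \right)} = -6 + B Q$ ($D{\left(Q,B \right)} = B Q - 6 = -6 + B Q$)
$f D{\left(4,7 \right)} = 8 \left(-6 + 7 \cdot 4\right) = 8 \left(-6 + 28\right) = 8 \cdot 22 = 176$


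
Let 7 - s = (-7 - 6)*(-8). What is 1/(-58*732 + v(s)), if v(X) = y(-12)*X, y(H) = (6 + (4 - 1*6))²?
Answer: -1/44008 ≈ -2.2723e-5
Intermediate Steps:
s = -97 (s = 7 - (-7 - 6)*(-8) = 7 - (-13)*(-8) = 7 - 1*104 = 7 - 104 = -97)
y(H) = 16 (y(H) = (6 + (4 - 6))² = (6 - 2)² = 4² = 16)
v(X) = 16*X
1/(-58*732 + v(s)) = 1/(-58*732 + 16*(-97)) = 1/(-42456 - 1552) = 1/(-44008) = -1/44008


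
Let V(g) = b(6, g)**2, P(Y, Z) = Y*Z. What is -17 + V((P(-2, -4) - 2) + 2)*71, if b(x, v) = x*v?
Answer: 163567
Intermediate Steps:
b(x, v) = v*x
V(g) = 36*g**2 (V(g) = (g*6)**2 = (6*g)**2 = 36*g**2)
-17 + V((P(-2, -4) - 2) + 2)*71 = -17 + (36*((-2*(-4) - 2) + 2)**2)*71 = -17 + (36*((8 - 2) + 2)**2)*71 = -17 + (36*(6 + 2)**2)*71 = -17 + (36*8**2)*71 = -17 + (36*64)*71 = -17 + 2304*71 = -17 + 163584 = 163567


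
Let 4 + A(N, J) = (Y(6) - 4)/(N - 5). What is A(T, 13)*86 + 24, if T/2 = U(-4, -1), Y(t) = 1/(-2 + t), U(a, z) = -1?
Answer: -3835/14 ≈ -273.93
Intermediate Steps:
T = -2 (T = 2*(-1) = -2)
A(N, J) = -4 - 15/(4*(-5 + N)) (A(N, J) = -4 + (1/(-2 + 6) - 4)/(N - 5) = -4 + (1/4 - 4)/(-5 + N) = -4 + (¼ - 4)/(-5 + N) = -4 - 15/(4*(-5 + N)))
A(T, 13)*86 + 24 = ((65 - 16*(-2))/(4*(-5 - 2)))*86 + 24 = ((¼)*(65 + 32)/(-7))*86 + 24 = ((¼)*(-⅐)*97)*86 + 24 = -97/28*86 + 24 = -4171/14 + 24 = -3835/14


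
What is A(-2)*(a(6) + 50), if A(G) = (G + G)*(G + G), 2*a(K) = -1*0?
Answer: 800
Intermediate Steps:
a(K) = 0 (a(K) = (-1*0)/2 = (1/2)*0 = 0)
A(G) = 4*G**2 (A(G) = (2*G)*(2*G) = 4*G**2)
A(-2)*(a(6) + 50) = (4*(-2)**2)*(0 + 50) = (4*4)*50 = 16*50 = 800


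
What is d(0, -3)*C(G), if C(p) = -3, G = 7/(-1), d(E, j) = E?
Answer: 0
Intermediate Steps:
G = -7 (G = 7*(-1) = -7)
d(0, -3)*C(G) = 0*(-3) = 0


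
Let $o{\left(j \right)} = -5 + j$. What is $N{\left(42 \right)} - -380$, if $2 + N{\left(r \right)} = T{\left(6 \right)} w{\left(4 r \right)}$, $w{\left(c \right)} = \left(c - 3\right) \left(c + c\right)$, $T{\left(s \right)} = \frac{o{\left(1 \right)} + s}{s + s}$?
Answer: $9618$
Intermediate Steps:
$T{\left(s \right)} = \frac{-4 + s}{2 s}$ ($T{\left(s \right)} = \frac{\left(-5 + 1\right) + s}{s + s} = \frac{-4 + s}{2 s}$)
$w{\left(c \right)} = 2 c \left(-3 + c\right)$ ($w{\left(c \right)} = \left(-3 + c\right) 2 c = 2 c \left(-3 + c\right)$)
$N{\left(r \right)} = -2 + \frac{4 r \left(-3 + 4 r\right)}{3}$ ($N{\left(r \right)} = -2 + \frac{-4 + 6}{2 \cdot 6} \cdot 2 \cdot 4 r \left(-3 + 4 r\right) = -2 + \frac{1}{2} \cdot \frac{1}{6} \cdot 2 \cdot 8 r \left(-3 + 4 r\right) = -2 + \frac{8 r \left(-3 + 4 r\right)}{6} = -2 + \frac{4 r \left(-3 + 4 r\right)}{3}$)
$N{\left(42 \right)} - -380 = \left(-2 + \frac{4}{3} \cdot 42 \left(-3 + 4 \cdot 42\right)\right) - -380 = \left(-2 + \frac{4}{3} \cdot 42 \left(-3 + 168\right)\right) + 380 = \left(-2 + \frac{4}{3} \cdot 42 \cdot 165\right) + 380 = \left(-2 + 9240\right) + 380 = 9238 + 380 = 9618$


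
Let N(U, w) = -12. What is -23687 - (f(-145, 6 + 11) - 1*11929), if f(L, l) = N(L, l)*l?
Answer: -11554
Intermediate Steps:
f(L, l) = -12*l
-23687 - (f(-145, 6 + 11) - 1*11929) = -23687 - (-12*(6 + 11) - 1*11929) = -23687 - (-12*17 - 11929) = -23687 - (-204 - 11929) = -23687 - 1*(-12133) = -23687 + 12133 = -11554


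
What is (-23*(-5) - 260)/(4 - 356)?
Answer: 145/352 ≈ 0.41193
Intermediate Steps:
(-23*(-5) - 260)/(4 - 356) = (115 - 260)/(-352) = -145*(-1/352) = 145/352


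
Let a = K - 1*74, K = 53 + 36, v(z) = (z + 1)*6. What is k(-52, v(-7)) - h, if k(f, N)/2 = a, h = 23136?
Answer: -23106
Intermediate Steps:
v(z) = 6 + 6*z (v(z) = (1 + z)*6 = 6 + 6*z)
K = 89
a = 15 (a = 89 - 1*74 = 89 - 74 = 15)
k(f, N) = 30 (k(f, N) = 2*15 = 30)
k(-52, v(-7)) - h = 30 - 1*23136 = 30 - 23136 = -23106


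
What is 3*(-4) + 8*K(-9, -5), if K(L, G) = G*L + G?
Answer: 308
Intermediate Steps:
K(L, G) = G + G*L
3*(-4) + 8*K(-9, -5) = 3*(-4) + 8*(-5*(1 - 9)) = -12 + 8*(-5*(-8)) = -12 + 8*40 = -12 + 320 = 308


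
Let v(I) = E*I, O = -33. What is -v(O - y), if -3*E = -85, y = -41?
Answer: -680/3 ≈ -226.67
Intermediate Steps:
E = 85/3 (E = -⅓*(-85) = 85/3 ≈ 28.333)
v(I) = 85*I/3
-v(O - y) = -85*(-33 - 1*(-41))/3 = -85*(-33 + 41)/3 = -85*8/3 = -1*680/3 = -680/3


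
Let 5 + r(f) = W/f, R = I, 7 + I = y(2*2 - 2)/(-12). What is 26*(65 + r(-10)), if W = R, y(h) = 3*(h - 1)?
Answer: 31577/20 ≈ 1578.8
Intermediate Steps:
y(h) = -3 + 3*h (y(h) = 3*(-1 + h) = -3 + 3*h)
I = -29/4 (I = -7 + (-3 + 3*(2*2 - 2))/(-12) = -7 + (-3 + 3*(4 - 2))*(-1/12) = -7 + (-3 + 3*2)*(-1/12) = -7 + (-3 + 6)*(-1/12) = -7 + 3*(-1/12) = -7 - 1/4 = -29/4 ≈ -7.2500)
R = -29/4 ≈ -7.2500
W = -29/4 ≈ -7.2500
r(f) = -5 - 29/(4*f)
26*(65 + r(-10)) = 26*(65 + (-5 - 29/4/(-10))) = 26*(65 + (-5 - 29/4*(-1/10))) = 26*(65 + (-5 + 29/40)) = 26*(65 - 171/40) = 26*(2429/40) = 31577/20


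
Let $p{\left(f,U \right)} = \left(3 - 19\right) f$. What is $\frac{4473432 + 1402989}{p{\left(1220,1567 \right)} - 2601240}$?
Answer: $- \frac{5876421}{2620760} \approx -2.2423$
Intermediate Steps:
$p{\left(f,U \right)} = - 16 f$
$\frac{4473432 + 1402989}{p{\left(1220,1567 \right)} - 2601240} = \frac{4473432 + 1402989}{\left(-16\right) 1220 - 2601240} = \frac{5876421}{-19520 - 2601240} = \frac{5876421}{-2620760} = 5876421 \left(- \frac{1}{2620760}\right) = - \frac{5876421}{2620760}$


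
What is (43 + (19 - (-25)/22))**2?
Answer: 1929321/484 ≈ 3986.2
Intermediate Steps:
(43 + (19 - (-25)/22))**2 = (43 + (19 - 1*(-25/22)))**2 = (43 + (19 + 25/22))**2 = (43 + 443/22)**2 = (1389/22)**2 = 1929321/484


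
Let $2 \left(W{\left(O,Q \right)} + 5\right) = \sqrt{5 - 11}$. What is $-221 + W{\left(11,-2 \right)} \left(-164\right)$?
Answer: $599 - 82 i \sqrt{6} \approx 599.0 - 200.86 i$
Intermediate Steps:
$W{\left(O,Q \right)} = -5 + \frac{i \sqrt{6}}{2}$ ($W{\left(O,Q \right)} = -5 + \frac{\sqrt{5 - 11}}{2} = -5 + \frac{\sqrt{-6}}{2} = -5 + \frac{i \sqrt{6}}{2}$)
$-221 + W{\left(11,-2 \right)} \left(-164\right) = -221 + \left(-5 + \frac{i \sqrt{6}}{2}\right) \left(-164\right) = -221 + \left(820 - 82 i \sqrt{6}\right) = 599 - 82 i \sqrt{6}$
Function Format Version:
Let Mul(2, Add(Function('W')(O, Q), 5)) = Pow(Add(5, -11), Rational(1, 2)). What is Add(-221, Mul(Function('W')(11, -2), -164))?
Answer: Add(599, Mul(-82, I, Pow(6, Rational(1, 2)))) ≈ Add(599.00, Mul(-200.86, I))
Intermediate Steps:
Function('W')(O, Q) = Add(-5, Mul(Rational(1, 2), I, Pow(6, Rational(1, 2)))) (Function('W')(O, Q) = Add(-5, Mul(Rational(1, 2), Pow(Add(5, -11), Rational(1, 2)))) = Add(-5, Mul(Rational(1, 2), Pow(-6, Rational(1, 2)))) = Add(-5, Mul(Rational(1, 2), Mul(I, Pow(6, Rational(1, 2))))) = Add(-5, Mul(Rational(1, 2), I, Pow(6, Rational(1, 2)))))
Add(-221, Mul(Function('W')(11, -2), -164)) = Add(-221, Mul(Add(-5, Mul(Rational(1, 2), I, Pow(6, Rational(1, 2)))), -164)) = Add(-221, Add(820, Mul(-82, I, Pow(6, Rational(1, 2))))) = Add(599, Mul(-82, I, Pow(6, Rational(1, 2))))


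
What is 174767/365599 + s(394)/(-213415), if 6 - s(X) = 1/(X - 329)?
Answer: 186478556678/390121552925 ≈ 0.47800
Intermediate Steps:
s(X) = 6 - 1/(-329 + X) (s(X) = 6 - 1/(X - 329) = 6 - 1/(-329 + X))
174767/365599 + s(394)/(-213415) = 174767/365599 + ((-1975 + 6*394)/(-329 + 394))/(-213415) = 174767*(1/365599) + ((-1975 + 2364)/65)*(-1/213415) = 174767/365599 + ((1/65)*389)*(-1/213415) = 174767/365599 + (389/65)*(-1/213415) = 174767/365599 - 389/13871975 = 186478556678/390121552925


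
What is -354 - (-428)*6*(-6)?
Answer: -15762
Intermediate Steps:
-354 - (-428)*6*(-6) = -354 - (-428)*(-36) = -354 - 428*36 = -354 - 15408 = -15762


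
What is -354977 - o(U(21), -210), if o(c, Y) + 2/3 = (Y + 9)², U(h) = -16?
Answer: -1186132/3 ≈ -3.9538e+5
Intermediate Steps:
o(c, Y) = -⅔ + (9 + Y)² (o(c, Y) = -⅔ + (Y + 9)² = -⅔ + (9 + Y)²)
-354977 - o(U(21), -210) = -354977 - (-⅔ + (9 - 210)²) = -354977 - (-⅔ + (-201)²) = -354977 - (-⅔ + 40401) = -354977 - 1*121201/3 = -354977 - 121201/3 = -1186132/3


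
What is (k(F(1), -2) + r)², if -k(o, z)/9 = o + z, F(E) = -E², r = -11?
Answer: 256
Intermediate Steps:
k(o, z) = -9*o - 9*z (k(o, z) = -9*(o + z) = -9*o - 9*z)
(k(F(1), -2) + r)² = ((-(-9)*1² - 9*(-2)) - 11)² = ((-(-9) + 18) - 11)² = ((-9*(-1) + 18) - 11)² = ((9 + 18) - 11)² = (27 - 11)² = 16² = 256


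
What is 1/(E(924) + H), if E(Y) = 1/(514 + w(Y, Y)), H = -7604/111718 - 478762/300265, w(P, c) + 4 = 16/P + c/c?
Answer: -79196402941943/131511348364371 ≈ -0.60220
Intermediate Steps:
w(P, c) = -3 + 16/P (w(P, c) = -4 + (16/P + c/c) = -4 + (16/P + 1) = -4 + (1 + 16/P) = -3 + 16/P)
H = -27884774088/16772502635 (H = -7604*1/111718 - 478762*1/300265 = -3802/55859 - 478762/300265 = -27884774088/16772502635 ≈ -1.6625)
E(Y) = 1/(511 + 16/Y) (E(Y) = 1/(514 + (-3 + 16/Y)) = 1/(511 + 16/Y))
1/(E(924) + H) = 1/(924/(16 + 511*924) - 27884774088/16772502635) = 1/(924/(16 + 472164) - 27884774088/16772502635) = 1/(924/472180 - 27884774088/16772502635) = 1/(924*(1/472180) - 27884774088/16772502635) = 1/(231/118045 - 27884774088/16772502635) = 1/(-131511348364371/79196402941943) = -79196402941943/131511348364371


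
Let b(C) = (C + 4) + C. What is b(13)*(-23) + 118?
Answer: -572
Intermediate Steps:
b(C) = 4 + 2*C (b(C) = (4 + C) + C = 4 + 2*C)
b(13)*(-23) + 118 = (4 + 2*13)*(-23) + 118 = (4 + 26)*(-23) + 118 = 30*(-23) + 118 = -690 + 118 = -572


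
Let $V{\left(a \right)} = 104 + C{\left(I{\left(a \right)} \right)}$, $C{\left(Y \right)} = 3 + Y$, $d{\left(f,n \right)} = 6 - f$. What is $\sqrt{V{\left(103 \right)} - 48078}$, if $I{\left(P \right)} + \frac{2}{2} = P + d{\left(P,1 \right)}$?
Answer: $i \sqrt{47966} \approx 219.01 i$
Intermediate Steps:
$I{\left(P \right)} = 5$ ($I{\left(P \right)} = -1 + \left(P - \left(-6 + P\right)\right) = -1 + 6 = 5$)
$V{\left(a \right)} = 112$ ($V{\left(a \right)} = 104 + \left(3 + 5\right) = 104 + 8 = 112$)
$\sqrt{V{\left(103 \right)} - 48078} = \sqrt{112 - 48078} = \sqrt{-47966} = i \sqrt{47966}$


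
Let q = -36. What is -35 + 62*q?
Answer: -2267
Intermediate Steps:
-35 + 62*q = -35 + 62*(-36) = -35 - 2232 = -2267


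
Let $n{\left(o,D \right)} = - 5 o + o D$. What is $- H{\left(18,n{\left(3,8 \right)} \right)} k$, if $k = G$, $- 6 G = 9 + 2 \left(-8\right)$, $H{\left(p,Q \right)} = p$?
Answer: $-21$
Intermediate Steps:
$n{\left(o,D \right)} = - 5 o + D o$
$G = \frac{7}{6}$ ($G = - \frac{9 + 2 \left(-8\right)}{6} = - \frac{9 - 16}{6} = \left(- \frac{1}{6}\right) \left(-7\right) = \frac{7}{6} \approx 1.1667$)
$k = \frac{7}{6} \approx 1.1667$
$- H{\left(18,n{\left(3,8 \right)} \right)} k = \left(-1\right) 18 \cdot \frac{7}{6} = \left(-18\right) \frac{7}{6} = -21$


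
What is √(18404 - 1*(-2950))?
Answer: √21354 ≈ 146.13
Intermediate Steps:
√(18404 - 1*(-2950)) = √(18404 + 2950) = √21354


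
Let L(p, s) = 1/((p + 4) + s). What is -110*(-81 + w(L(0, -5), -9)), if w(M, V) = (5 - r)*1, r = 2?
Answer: 8580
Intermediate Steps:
L(p, s) = 1/(4 + p + s) (L(p, s) = 1/((4 + p) + s) = 1/(4 + p + s))
w(M, V) = 3 (w(M, V) = (5 - 1*2)*1 = (5 - 2)*1 = 3*1 = 3)
-110*(-81 + w(L(0, -5), -9)) = -110*(-81 + 3) = -110*(-78) = 8580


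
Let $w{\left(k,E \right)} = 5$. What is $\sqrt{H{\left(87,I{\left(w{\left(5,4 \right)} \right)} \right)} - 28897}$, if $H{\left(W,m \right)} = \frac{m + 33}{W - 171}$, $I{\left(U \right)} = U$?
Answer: $\frac{i \sqrt{50975106}}{42} \approx 169.99 i$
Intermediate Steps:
$H{\left(W,m \right)} = \frac{33 + m}{-171 + W}$
$\sqrt{H{\left(87,I{\left(w{\left(5,4 \right)} \right)} \right)} - 28897} = \sqrt{\frac{33 + 5}{-171 + 87} - 28897} = \sqrt{\frac{1}{-84} \cdot 38 - 28897} = \sqrt{\left(- \frac{1}{84}\right) 38 - 28897} = \sqrt{- \frac{19}{42} - 28897} = \sqrt{- \frac{1213693}{42}} = \frac{i \sqrt{50975106}}{42}$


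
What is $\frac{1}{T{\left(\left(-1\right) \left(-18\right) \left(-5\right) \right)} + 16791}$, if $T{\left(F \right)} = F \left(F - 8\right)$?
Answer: $\frac{1}{25611} \approx 3.9046 \cdot 10^{-5}$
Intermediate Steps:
$T{\left(F \right)} = F \left(-8 + F\right)$
$\frac{1}{T{\left(\left(-1\right) \left(-18\right) \left(-5\right) \right)} + 16791} = \frac{1}{\left(-1\right) \left(-18\right) \left(-5\right) \left(-8 + \left(-1\right) \left(-18\right) \left(-5\right)\right) + 16791} = \frac{1}{18 \left(-5\right) \left(-8 + 18 \left(-5\right)\right) + 16791} = \frac{1}{- 90 \left(-8 - 90\right) + 16791} = \frac{1}{\left(-90\right) \left(-98\right) + 16791} = \frac{1}{8820 + 16791} = \frac{1}{25611}$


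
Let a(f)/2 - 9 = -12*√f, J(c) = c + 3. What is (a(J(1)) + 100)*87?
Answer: 6090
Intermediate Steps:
J(c) = 3 + c
a(f) = 18 - 24*√f (a(f) = 18 + 2*(-12*√f) = 18 - 24*√f)
(a(J(1)) + 100)*87 = ((18 - 24*√(3 + 1)) + 100)*87 = ((18 - 24*√4) + 100)*87 = ((18 - 24*2) + 100)*87 = ((18 - 48) + 100)*87 = (-30 + 100)*87 = 70*87 = 6090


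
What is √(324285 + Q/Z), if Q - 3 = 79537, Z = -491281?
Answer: 17*√270824991231305/491281 ≈ 569.46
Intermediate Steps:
Q = 79540 (Q = 3 + 79537 = 79540)
√(324285 + Q/Z) = √(324285 + 79540/(-491281)) = √(324285 + 79540*(-1/491281)) = √(324285 - 79540/491281) = √(159314979545/491281) = 17*√270824991231305/491281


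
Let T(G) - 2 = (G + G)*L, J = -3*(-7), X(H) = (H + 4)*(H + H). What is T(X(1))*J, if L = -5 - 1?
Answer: -2478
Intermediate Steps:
X(H) = 2*H*(4 + H) (X(H) = (4 + H)*(2*H) = 2*H*(4 + H))
L = -6
J = 21
T(G) = 2 - 12*G (T(G) = 2 + (G + G)*(-6) = 2 + (2*G)*(-6) = 2 - 12*G)
T(X(1))*J = (2 - 24*(4 + 1))*21 = (2 - 24*5)*21 = (2 - 12*10)*21 = (2 - 120)*21 = -118*21 = -2478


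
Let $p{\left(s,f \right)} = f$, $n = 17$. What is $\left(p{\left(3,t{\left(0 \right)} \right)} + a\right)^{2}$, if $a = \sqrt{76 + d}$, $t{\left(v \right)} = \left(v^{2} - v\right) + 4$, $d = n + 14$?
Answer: $\left(4 + \sqrt{107}\right)^{2} \approx 205.75$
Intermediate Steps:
$d = 31$ ($d = 17 + 14 = 31$)
$t{\left(v \right)} = 4 + v^{2} - v$
$a = \sqrt{107}$ ($a = \sqrt{76 + 31} = \sqrt{107} \approx 10.344$)
$\left(p{\left(3,t{\left(0 \right)} \right)} + a\right)^{2} = \left(\left(4 + 0^{2} - 0\right) + \sqrt{107}\right)^{2} = \left(\left(4 + 0 + 0\right) + \sqrt{107}\right)^{2} = \left(4 + \sqrt{107}\right)^{2}$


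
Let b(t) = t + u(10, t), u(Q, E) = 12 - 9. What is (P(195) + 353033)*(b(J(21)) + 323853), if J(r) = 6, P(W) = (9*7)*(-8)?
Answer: 114170746998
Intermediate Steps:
P(W) = -504 (P(W) = 63*(-8) = -504)
u(Q, E) = 3
b(t) = 3 + t (b(t) = t + 3 = 3 + t)
(P(195) + 353033)*(b(J(21)) + 323853) = (-504 + 353033)*((3 + 6) + 323853) = 352529*(9 + 323853) = 352529*323862 = 114170746998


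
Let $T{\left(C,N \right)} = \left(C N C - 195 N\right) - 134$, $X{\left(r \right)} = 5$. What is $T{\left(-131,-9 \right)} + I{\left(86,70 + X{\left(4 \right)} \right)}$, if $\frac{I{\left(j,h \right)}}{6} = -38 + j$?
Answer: $-152540$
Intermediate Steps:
$I{\left(j,h \right)} = -228 + 6 j$ ($I{\left(j,h \right)} = 6 \left(-38 + j\right) = -228 + 6 j$)
$T{\left(C,N \right)} = -134 - 195 N + N C^{2}$ ($T{\left(C,N \right)} = \left(N C^{2} - 195 N\right) - 134 = \left(- 195 N + N C^{2}\right) - 134 = -134 - 195 N + N C^{2}$)
$T{\left(-131,-9 \right)} + I{\left(86,70 + X{\left(4 \right)} \right)} = \left(-134 - -1755 - 9 \left(-131\right)^{2}\right) + \left(-228 + 6 \cdot 86\right) = \left(-134 + 1755 - 154449\right) + \left(-228 + 516\right) = \left(-134 + 1755 - 154449\right) + 288 = -152828 + 288 = -152540$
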